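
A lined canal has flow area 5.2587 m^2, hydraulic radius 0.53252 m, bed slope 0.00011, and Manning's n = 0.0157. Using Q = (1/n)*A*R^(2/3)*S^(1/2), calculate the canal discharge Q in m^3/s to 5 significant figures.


Q = (1/0.0157) * 5.2587 * 0.53252^(2/3) * 0.00011^(1/2) = 2.3080 m^3/s
Therefore the canal discharge Q = 2.3080 m^3/s.


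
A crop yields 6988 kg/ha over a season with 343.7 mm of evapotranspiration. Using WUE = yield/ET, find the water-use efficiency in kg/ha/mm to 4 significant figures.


WUE = 6988 / 343.7 = 20.33 kg/ha/mm
Therefore the water-use efficiency = 20.33 kg/ha/mm.


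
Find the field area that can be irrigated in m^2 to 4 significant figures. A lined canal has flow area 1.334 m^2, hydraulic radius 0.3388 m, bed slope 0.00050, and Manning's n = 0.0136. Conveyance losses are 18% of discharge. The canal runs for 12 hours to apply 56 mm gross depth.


Approach: apply Manning's equation with a conveyance and depth budget, Q = (1/n)*A*R^(2/3)*S^(1/2); Q_field = Q*(1-loss); Area = Q_field*t/(d/1000).
Step 1 — canal discharge (Manning's equation):
  Q = (1/0.0136) * 1.334 * 0.3388^(2/3) * 0.00050^(1/2) = 1.06594 m^3/s
Step 2 — delivered flow: Q_field = 1.06594*(1 - 18/100) = 0.874067 m^3/s
Step 3 — volume delivered: V = 0.874067 * 12*3600 = 37759.7 m^3
Step 4 — area served: A = V / (depth/1000) = 37759.7 / 0.056 = 674300 m^2
Therefore the field area that can be irrigated = 674300 m^2.


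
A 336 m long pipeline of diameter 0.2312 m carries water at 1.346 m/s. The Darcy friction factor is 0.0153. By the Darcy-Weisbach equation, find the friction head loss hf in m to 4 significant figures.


Approach: apply the Darcy-Weisbach equation, hf = f*(L/D)*(v^2/(2g)).
hf = 0.0153 * (336/0.2312) * (1.346^2 / (2*9.81))
hf = 2.053 m
Therefore the friction head loss hf = 2.053 m.


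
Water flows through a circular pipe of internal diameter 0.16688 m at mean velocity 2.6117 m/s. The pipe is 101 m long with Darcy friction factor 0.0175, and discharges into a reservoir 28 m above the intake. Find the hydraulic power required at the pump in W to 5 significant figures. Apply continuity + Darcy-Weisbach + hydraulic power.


Approach: apply continuity + Darcy-Weisbach + hydraulic power, Q = A*v; hf = f*(L/D)*(v^2/(2g)); H = static + hf; P = rho*g*Q*H.
Step 1 — flow rate (continuity, Q = A*v):
  A = pi*(0.16688/2)^2 = 0.02187250 m^2
  Q = 0.02187250 * 2.6117 = 0.05712441 m^3/s
Step 2 — friction head loss (Darcy-Weisbach):
  hf = 0.0175 * (101/0.16688) * (2.6117^2 / (2*9.81))
  hf = 3.682160 m
Step 3 — total head: H = 28 + 3.682160 = 31.68216 m
Step 4 — hydraulic power (P = rho*g*Q*H):
  P = 1000 * 9.81 * 0.05712441 * 31.68216 = 17754 W
Therefore the hydraulic power required at the pump = 17754 W.


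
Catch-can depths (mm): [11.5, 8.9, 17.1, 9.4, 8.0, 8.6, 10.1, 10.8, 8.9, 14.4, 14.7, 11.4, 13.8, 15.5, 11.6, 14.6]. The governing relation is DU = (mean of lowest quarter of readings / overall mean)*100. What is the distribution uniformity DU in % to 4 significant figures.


sorted lowest 4 of 16: [8.0, 8.6, 8.9, 8.9] -> mean = 8.60000 mm
overall mean = 11.8313 mm
DU = (8.60000/11.8313)*100 = 72.69 %
Therefore the distribution uniformity DU = 72.69 %.


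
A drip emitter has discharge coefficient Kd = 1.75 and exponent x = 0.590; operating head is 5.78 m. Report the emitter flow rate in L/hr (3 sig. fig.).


Approach: apply the emitter characteristic equation, q = Kd * h^x.
q = 1.75 * 5.78^0.590 = 4.93 L/hr
Therefore the emitter flow rate = 4.93 L/hr.


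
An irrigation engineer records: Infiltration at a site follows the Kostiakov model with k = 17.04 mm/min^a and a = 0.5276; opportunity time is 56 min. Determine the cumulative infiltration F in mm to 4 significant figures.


Approach: apply the Kostiakov infiltration equation, F = k*t^a.
F = 17.04 * 56^0.5276 = 142.5 mm
Therefore the cumulative infiltration F = 142.5 mm.


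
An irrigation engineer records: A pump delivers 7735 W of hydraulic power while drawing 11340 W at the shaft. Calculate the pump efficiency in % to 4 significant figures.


Approach: apply the efficiency ratio, eta = (P_out/P_in)*100.
eta = (7735 / 11340) * 100 = 68.21 %
Therefore the pump efficiency = 68.21 %.


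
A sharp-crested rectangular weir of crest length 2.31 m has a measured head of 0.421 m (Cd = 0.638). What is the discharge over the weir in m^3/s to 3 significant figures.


Approach: apply the rectangular weir equation, Q = (2/3)*Cd*L*sqrt(2g)*H^1.5.
Q = (2/3)*0.638*2.31*sqrt(2*9.81)*0.421^1.5 = 1.19 m^3/s
Therefore the discharge over the weir = 1.19 m^3/s.


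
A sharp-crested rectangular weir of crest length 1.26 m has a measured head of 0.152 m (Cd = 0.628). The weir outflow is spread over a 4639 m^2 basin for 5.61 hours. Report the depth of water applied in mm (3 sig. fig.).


Approach: apply the rectangular weir equation with a volume-to-depth conversion, Q = (2/3)*Cd*L*sqrt(2g)*H^1.5; d = Q*t/A * 1000.
Step 1 — weir discharge:
  Q = (2/3)*0.628*1.26*sqrt(2*9.81)*0.152^1.5 = 0.13847 m^3/s
Step 2 — volume: V = 0.13847 * 5.61*3600 = 2796.5 m^3
Step 3 — depth: d = V/A * 1000 = 2796.5/4639 * 1000 = 603 mm
Therefore the depth of water applied = 603 mm.


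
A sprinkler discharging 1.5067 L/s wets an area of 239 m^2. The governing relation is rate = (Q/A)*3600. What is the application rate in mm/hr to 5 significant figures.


rate = (1.5067 / 239) * 3600 = 22.695 mm/hr
Therefore the application rate = 22.695 mm/hr.


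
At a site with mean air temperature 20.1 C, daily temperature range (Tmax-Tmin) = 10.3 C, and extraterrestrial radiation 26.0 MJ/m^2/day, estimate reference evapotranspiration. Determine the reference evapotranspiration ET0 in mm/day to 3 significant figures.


Approach: apply the Hargreaves-Samani method, ET0 = 0.0023*(Tmean+17.8)*sqrt(Tmax-Tmin)*0.408*Ra.
ET0 = 0.0023*(20.1+17.8)*sqrt(10.3)*0.408*26.0 = 2.97 mm/day
Therefore the reference evapotranspiration ET0 = 2.97 mm/day.


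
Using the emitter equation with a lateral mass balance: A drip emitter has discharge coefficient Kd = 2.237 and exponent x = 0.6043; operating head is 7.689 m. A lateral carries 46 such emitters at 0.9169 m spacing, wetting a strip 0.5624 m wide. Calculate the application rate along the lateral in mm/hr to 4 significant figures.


Approach: apply the emitter equation with a lateral mass balance, q = Kd*h^x; Q = n*q; rate = Q/(n*spacing*width).
Step 1 — single emitter flow (q = Kd*h^x):
  q = 2.237 * 7.689^0.6043 = 7.67356 L/hr
Step 2 — total lateral flow: Q = 46 * 7.67356 = 352.984 L/hr
Step 3 — wetted area: A = 46 * 0.9169 * 0.5624 = 23.7206 m^2
Step 4 — application rate: Q/A = 352.984/23.7206 = 14.88 mm/hr
Therefore the application rate along the lateral = 14.88 mm/hr.


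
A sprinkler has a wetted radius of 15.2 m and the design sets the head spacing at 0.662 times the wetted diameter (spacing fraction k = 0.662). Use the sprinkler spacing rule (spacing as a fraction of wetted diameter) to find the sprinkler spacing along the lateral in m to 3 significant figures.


Approach: apply the sprinkler spacing rule (spacing as a fraction of wetted diameter), S = k*(2*R).
S = 0.662 * (2 * 15.2) = 20.1 m
Therefore the sprinkler spacing along the lateral = 20.1 m.


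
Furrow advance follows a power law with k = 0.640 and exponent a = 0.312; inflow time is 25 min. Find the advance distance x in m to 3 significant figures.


Approach: apply the power-law advance function, x = k*t^a.
x = 0.640 * 25^0.312 = 1.75 m
Therefore the advance distance x = 1.75 m.


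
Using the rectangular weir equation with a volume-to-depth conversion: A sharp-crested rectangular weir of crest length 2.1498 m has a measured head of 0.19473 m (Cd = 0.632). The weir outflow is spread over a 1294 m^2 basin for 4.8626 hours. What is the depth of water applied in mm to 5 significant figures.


Approach: apply the rectangular weir equation with a volume-to-depth conversion, Q = (2/3)*Cd*L*sqrt(2g)*H^1.5; d = Q*t/A * 1000.
Step 1 — weir discharge:
  Q = (2/3)*0.632*2.1498*sqrt(2*9.81)*0.19473^1.5 = 0.3447646 m^3/s
Step 2 — volume: V = 0.3447646 * 4.8626*3600 = 6035.229 m^3
Step 3 — depth: d = V/A * 1000 = 6035.229/1294 * 1000 = 4664.0 mm
Therefore the depth of water applied = 4664.0 mm.


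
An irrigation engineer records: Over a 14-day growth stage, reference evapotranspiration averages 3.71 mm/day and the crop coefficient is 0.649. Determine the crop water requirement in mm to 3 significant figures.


Approach: apply the crop water requirement relation, CWR = ET0 * Kc * days.
CWR = 3.71 * 0.649 * 14 = 33.7 mm
Therefore the crop water requirement = 33.7 mm.


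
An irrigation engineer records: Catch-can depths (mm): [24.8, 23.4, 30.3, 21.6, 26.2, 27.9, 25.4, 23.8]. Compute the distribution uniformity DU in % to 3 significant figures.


Approach: apply the low-quarter distribution uniformity, DU = (mean of lowest quarter of readings / overall mean)*100.
sorted lowest 2 of 8: [21.6, 23.4] -> mean = 22.500 mm
overall mean = 25.425 mm
DU = (22.500/25.425)*100 = 88.5 %
Therefore the distribution uniformity DU = 88.5 %.


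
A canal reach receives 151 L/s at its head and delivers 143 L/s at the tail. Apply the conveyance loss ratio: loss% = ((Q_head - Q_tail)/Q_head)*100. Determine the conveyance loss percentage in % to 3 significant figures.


loss = ((151 - 143)/151)*100 = 5.30 %
Therefore the conveyance loss percentage = 5.30 %.


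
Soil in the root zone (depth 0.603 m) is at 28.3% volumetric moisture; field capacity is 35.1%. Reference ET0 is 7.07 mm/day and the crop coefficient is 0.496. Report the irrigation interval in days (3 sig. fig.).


Approach: apply soil-water budget scheduling, SMD = (FC-theta)/100*depth*1000; ETc = ET0*Kc; interval = SMD/ETc.
Step 1 — soil moisture deficit:
  SMD = (35.1 - 28.3)/100 * 0.603 * 1000 = 41.004 mm
Step 2 — daily crop ET (ETc = ET0*Kc):
  ETc = 7.07 * 0.496 = 3.5067 mm/day
Step 3 — irrigation interval (SMD/ETc):
  interval = 41.004 / 3.5067 = 11.7 days
Therefore the irrigation interval = 11.7 days.


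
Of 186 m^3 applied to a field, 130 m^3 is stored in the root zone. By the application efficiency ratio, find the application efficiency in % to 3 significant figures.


Approach: apply the application efficiency ratio, Ea = (stored/applied)*100.
Ea = (130/186)*100 = 69.9 %
Therefore the application efficiency = 69.9 %.


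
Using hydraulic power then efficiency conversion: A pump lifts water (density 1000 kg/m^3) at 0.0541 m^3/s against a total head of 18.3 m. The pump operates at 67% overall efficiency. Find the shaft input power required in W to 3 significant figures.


Approach: apply hydraulic power then efficiency conversion, P = rho*g*Q*H; P_in = P/eta.
Step 1 — hydraulic power (P = rho*g*Q*H):
  P = 1000 * 9.81 * 0.0541 * 18.3 = 9712.2 W
Step 2 — input power: P_in = P/eta = 9712.2 / 0.67 = 14500 W
Therefore the shaft input power required = 14500 W.


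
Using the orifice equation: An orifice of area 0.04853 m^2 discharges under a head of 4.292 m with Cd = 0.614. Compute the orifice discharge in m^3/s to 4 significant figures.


Approach: apply the orifice equation, Q = Cd*A*sqrt(2*g*h).
Q = 0.614 * 0.04853 * sqrt(2*9.81*4.292) = 0.2734 m^3/s
Therefore the orifice discharge = 0.2734 m^3/s.


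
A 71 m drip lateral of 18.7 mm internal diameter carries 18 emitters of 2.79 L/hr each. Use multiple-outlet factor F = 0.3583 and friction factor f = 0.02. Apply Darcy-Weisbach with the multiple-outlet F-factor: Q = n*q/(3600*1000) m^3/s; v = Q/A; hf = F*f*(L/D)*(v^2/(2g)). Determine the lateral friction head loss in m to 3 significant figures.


Q = 18*2.79/(3600*1000) = 1.3950e-05 m^3/s
A = pi*(18.7e-3/2)^2 = 2.7465e-04 m^2, so v = Q/A = 0.050793 m/s
hf = 0.3583*0.02*(71/0.0187)*(0.050793^2/(2*9.81)) = 0.00358 m
Therefore the lateral friction head loss = 0.00358 m.


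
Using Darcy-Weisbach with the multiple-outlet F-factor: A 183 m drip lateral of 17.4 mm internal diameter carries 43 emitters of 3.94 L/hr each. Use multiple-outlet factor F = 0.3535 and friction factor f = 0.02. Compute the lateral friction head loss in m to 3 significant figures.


Approach: apply Darcy-Weisbach with the multiple-outlet F-factor, Q = n*q/(3600*1000) m^3/s; v = Q/A; hf = F*f*(L/D)*(v^2/(2g)).
Q = 43*3.94/(3600*1000) = 4.7061e-05 m^3/s
A = pi*(17.4e-3/2)^2 = 2.3779e-04 m^2, so v = Q/A = 0.19791 m/s
hf = 0.3535*0.02*(183/0.0174)*(0.19791^2/(2*9.81)) = 0.148 m
Therefore the lateral friction head loss = 0.148 m.


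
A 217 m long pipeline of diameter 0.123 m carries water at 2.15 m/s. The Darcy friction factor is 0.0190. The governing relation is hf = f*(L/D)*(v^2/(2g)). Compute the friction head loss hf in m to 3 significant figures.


hf = 0.0190 * (217/0.123) * (2.15^2 / (2*9.81))
hf = 7.90 m
Therefore the friction head loss hf = 7.90 m.


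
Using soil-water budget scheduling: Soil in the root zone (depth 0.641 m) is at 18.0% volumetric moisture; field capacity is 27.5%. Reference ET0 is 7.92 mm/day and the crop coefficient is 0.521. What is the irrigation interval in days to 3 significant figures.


Approach: apply soil-water budget scheduling, SMD = (FC-theta)/100*depth*1000; ETc = ET0*Kc; interval = SMD/ETc.
Step 1 — soil moisture deficit:
  SMD = (27.5 - 18.0)/100 * 0.641 * 1000 = 60.895 mm
Step 2 — daily crop ET (ETc = ET0*Kc):
  ETc = 7.92 * 0.521 = 4.1263 mm/day
Step 3 — irrigation interval (SMD/ETc):
  interval = 60.895 / 4.1263 = 14.8 days
Therefore the irrigation interval = 14.8 days.


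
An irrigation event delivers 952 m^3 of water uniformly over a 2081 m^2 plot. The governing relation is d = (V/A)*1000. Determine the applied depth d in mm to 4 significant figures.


d = (952 / 2081) * 1000 = 457.5 mm
Therefore the applied depth d = 457.5 mm.


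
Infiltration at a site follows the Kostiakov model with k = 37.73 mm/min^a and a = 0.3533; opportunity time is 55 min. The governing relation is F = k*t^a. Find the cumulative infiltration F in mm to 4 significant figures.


F = 37.73 * 55^0.3533 = 155.4 mm
Therefore the cumulative infiltration F = 155.4 mm.


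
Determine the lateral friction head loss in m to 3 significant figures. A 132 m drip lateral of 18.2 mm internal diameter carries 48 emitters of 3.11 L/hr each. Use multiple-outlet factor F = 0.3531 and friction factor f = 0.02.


Approach: apply Darcy-Weisbach with the multiple-outlet F-factor, Q = n*q/(3600*1000) m^3/s; v = Q/A; hf = F*f*(L/D)*(v^2/(2g)).
Q = 48*3.11/(3600*1000) = 4.1467e-05 m^3/s
A = pi*(18.2e-3/2)^2 = 2.6016e-04 m^2, so v = Q/A = 0.15939 m/s
hf = 0.3531*0.02*(132/0.0182)*(0.15939^2/(2*9.81)) = 0.0663 m
Therefore the lateral friction head loss = 0.0663 m.


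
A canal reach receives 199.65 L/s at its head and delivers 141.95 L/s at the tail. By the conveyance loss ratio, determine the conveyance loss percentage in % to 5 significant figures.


Approach: apply the conveyance loss ratio, loss% = ((Q_head - Q_tail)/Q_head)*100.
loss = ((199.65 - 141.95)/199.65)*100 = 28.901 %
Therefore the conveyance loss percentage = 28.901 %.


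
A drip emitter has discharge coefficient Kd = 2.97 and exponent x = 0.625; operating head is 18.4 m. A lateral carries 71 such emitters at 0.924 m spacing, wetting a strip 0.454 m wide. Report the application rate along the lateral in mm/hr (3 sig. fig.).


Approach: apply the emitter equation with a lateral mass balance, q = Kd*h^x; Q = n*q; rate = Q/(n*spacing*width).
Step 1 — single emitter flow (q = Kd*h^x):
  q = 2.97 * 18.4^0.625 = 18.334 L/hr
Step 2 — total lateral flow: Q = 71 * 18.334 = 1301.7 L/hr
Step 3 — wetted area: A = 71 * 0.924 * 0.454 = 29.784 m^2
Step 4 — application rate: Q/A = 1301.7/29.784 = 43.7 mm/hr
Therefore the application rate along the lateral = 43.7 mm/hr.


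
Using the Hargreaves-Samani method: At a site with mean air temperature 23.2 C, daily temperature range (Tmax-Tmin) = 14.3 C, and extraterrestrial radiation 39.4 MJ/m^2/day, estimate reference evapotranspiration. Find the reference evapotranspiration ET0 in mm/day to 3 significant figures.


Approach: apply the Hargreaves-Samani method, ET0 = 0.0023*(Tmean+17.8)*sqrt(Tmax-Tmin)*0.408*Ra.
ET0 = 0.0023*(23.2+17.8)*sqrt(14.3)*0.408*39.4 = 5.73 mm/day
Therefore the reference evapotranspiration ET0 = 5.73 mm/day.


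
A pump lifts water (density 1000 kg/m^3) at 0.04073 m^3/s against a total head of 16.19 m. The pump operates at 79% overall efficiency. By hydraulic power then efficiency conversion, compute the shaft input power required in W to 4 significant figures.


Approach: apply hydraulic power then efficiency conversion, P = rho*g*Q*H; P_in = P/eta.
Step 1 — hydraulic power (P = rho*g*Q*H):
  P = 1000 * 9.81 * 0.04073 * 16.19 = 6468.90 W
Step 2 — input power: P_in = P/eta = 6468.90 / 0.79 = 8188 W
Therefore the shaft input power required = 8188 W.


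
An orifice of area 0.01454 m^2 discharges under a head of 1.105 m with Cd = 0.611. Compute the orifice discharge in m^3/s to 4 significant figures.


Approach: apply the orifice equation, Q = Cd*A*sqrt(2*g*h).
Q = 0.611 * 0.01454 * sqrt(2*9.81*1.105) = 0.04137 m^3/s
Therefore the orifice discharge = 0.04137 m^3/s.


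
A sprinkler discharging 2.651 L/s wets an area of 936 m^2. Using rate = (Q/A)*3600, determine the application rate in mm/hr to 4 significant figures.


rate = (2.651 / 936) * 3600 = 10.20 mm/hr
Therefore the application rate = 10.20 mm/hr.


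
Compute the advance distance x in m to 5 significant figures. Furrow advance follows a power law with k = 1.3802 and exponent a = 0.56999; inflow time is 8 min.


Approach: apply the power-law advance function, x = k*t^a.
x = 1.3802 * 8^0.56999 = 4.5154 m
Therefore the advance distance x = 4.5154 m.


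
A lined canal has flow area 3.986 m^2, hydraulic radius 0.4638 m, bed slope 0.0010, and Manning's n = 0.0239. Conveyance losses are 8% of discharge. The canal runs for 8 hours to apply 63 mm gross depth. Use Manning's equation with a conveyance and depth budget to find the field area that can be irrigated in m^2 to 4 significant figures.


Approach: apply Manning's equation with a conveyance and depth budget, Q = (1/n)*A*R^(2/3)*S^(1/2); Q_field = Q*(1-loss); Area = Q_field*t/(d/1000).
Step 1 — canal discharge (Manning's equation):
  Q = (1/0.0239) * 3.986 * 0.4638^(2/3) * 0.0010^(1/2) = 3.16004 m^3/s
Step 2 — delivered flow: Q_field = 3.16004*(1 - 8/100) = 2.90724 m^3/s
Step 3 — volume delivered: V = 2.90724 * 8*3600 = 83728.5 m^3
Step 4 — area served: A = V / (depth/1000) = 83728.5 / 0.063 = 1329000 m^2
Therefore the field area that can be irrigated = 1329000 m^2.


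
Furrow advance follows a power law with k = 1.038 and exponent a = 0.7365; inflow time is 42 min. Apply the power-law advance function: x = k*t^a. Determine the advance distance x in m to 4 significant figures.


x = 1.038 * 42^0.7365 = 16.28 m
Therefore the advance distance x = 16.28 m.


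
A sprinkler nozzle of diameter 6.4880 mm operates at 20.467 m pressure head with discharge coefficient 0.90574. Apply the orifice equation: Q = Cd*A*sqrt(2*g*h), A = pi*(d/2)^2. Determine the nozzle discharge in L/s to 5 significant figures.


A = pi*(6.4880e-3/2)^2 = 3.306066e-05 m^2
Q = 0.90574 * 3.306066e-05 * sqrt(2*9.81*20.467) * 1000 = 0.60006 L/s
Therefore the nozzle discharge = 0.60006 L/s.


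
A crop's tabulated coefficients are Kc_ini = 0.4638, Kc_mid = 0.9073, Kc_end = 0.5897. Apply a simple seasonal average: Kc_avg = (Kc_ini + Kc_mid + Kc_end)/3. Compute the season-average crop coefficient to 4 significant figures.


Kc_avg = (0.4638 + 0.9073 + 0.5897)/3 = 0.6536
Therefore the season-average crop coefficient = 0.6536.


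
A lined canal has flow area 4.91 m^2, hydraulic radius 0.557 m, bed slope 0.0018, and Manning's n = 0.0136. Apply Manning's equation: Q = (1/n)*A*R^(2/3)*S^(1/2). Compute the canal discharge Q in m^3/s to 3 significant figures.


Q = (1/0.0136) * 4.91 * 0.557^(2/3) * 0.0018^(1/2) = 10.4 m^3/s
Therefore the canal discharge Q = 10.4 m^3/s.


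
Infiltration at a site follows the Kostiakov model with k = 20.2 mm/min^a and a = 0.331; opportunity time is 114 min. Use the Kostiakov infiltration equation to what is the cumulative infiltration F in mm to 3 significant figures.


Approach: apply the Kostiakov infiltration equation, F = k*t^a.
F = 20.2 * 114^0.331 = 96.9 mm
Therefore the cumulative infiltration F = 96.9 mm.


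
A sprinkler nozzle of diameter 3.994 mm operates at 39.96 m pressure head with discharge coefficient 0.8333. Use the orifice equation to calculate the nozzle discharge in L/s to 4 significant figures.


Approach: apply the orifice equation, Q = Cd*A*sqrt(2*g*h), A = pi*(d/2)^2.
A = pi*(3.994e-3/2)^2 = 1.25287e-05 m^2
Q = 0.8333 * 1.25287e-05 * sqrt(2*9.81*39.96) * 1000 = 0.2923 L/s
Therefore the nozzle discharge = 0.2923 L/s.


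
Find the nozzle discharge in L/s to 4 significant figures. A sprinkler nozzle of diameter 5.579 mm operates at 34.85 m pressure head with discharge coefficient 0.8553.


Approach: apply the orifice equation, Q = Cd*A*sqrt(2*g*h), A = pi*(d/2)^2.
A = pi*(5.579e-3/2)^2 = 2.44457e-05 m^2
Q = 0.8553 * 2.44457e-05 * sqrt(2*9.81*34.85) * 1000 = 0.5467 L/s
Therefore the nozzle discharge = 0.5467 L/s.


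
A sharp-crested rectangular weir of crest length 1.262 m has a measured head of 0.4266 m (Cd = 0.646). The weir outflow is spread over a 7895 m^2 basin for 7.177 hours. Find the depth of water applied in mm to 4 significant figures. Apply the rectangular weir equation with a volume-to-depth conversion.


Approach: apply the rectangular weir equation with a volume-to-depth conversion, Q = (2/3)*Cd*L*sqrt(2g)*H^1.5; d = Q*t/A * 1000.
Step 1 — weir discharge:
  Q = (2/3)*0.646*1.262*sqrt(2*9.81)*0.4266^1.5 = 0.670782 m^3/s
Step 2 — volume: V = 0.670782 * 7.177*3600 = 17331.1 m^3
Step 3 — depth: d = V/A * 1000 = 17331.1/7895 * 1000 = 2195 mm
Therefore the depth of water applied = 2195 mm.


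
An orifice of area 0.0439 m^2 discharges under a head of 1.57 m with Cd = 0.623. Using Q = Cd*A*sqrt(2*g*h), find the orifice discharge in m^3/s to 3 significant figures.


Q = 0.623 * 0.0439 * sqrt(2*9.81*1.57) = 0.152 m^3/s
Therefore the orifice discharge = 0.152 m^3/s.


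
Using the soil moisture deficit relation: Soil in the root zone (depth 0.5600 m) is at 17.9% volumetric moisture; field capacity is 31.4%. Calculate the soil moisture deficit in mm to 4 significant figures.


Approach: apply the soil moisture deficit relation, SMD = (FC - theta)/100 * depth * 1000.
SMD = (31.4 - 17.9)/100 * 0.5600 * 1000 = 75.60 mm
Therefore the soil moisture deficit = 75.60 mm.


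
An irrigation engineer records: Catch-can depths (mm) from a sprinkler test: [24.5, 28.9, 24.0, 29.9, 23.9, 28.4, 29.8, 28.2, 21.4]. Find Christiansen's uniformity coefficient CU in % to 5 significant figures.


Approach: apply Christiansen's uniformity coefficient, CU = (1 - mean_abs_deviation/mean)*100.
mean = 26.55556 mm
mean |d_i - mean| = 2.760494 mm
CU = (1 - 2.760494/26.55556)*100 = 89.605 %
Therefore Christiansen's uniformity coefficient CU = 89.605 %.


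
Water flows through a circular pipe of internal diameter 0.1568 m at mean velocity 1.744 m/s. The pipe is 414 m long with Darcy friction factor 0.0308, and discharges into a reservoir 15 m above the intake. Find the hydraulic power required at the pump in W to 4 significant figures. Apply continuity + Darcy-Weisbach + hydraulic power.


Approach: apply continuity + Darcy-Weisbach + hydraulic power, Q = A*v; hf = f*(L/D)*(v^2/(2g)); H = static + hf; P = rho*g*Q*H.
Step 1 — flow rate (continuity, Q = A*v):
  A = pi*(0.1568/2)^2 = 0.0193100 m^2
  Q = 0.0193100 * 1.744 = 0.0336766 m^3/s
Step 2 — friction head loss (Darcy-Weisbach):
  hf = 0.0308 * (414/0.1568) * (1.744^2 / (2*9.81))
  hf = 12.6066 m
Step 3 — total head: H = 15 + 12.6066 = 27.6066 m
Step 4 — hydraulic power (P = rho*g*Q*H):
  P = 1000 * 9.81 * 0.0336766 * 27.6066 = 9120 W
Therefore the hydraulic power required at the pump = 9120 W.


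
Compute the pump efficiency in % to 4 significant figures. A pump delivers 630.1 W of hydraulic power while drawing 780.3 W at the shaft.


Approach: apply the efficiency ratio, eta = (P_out/P_in)*100.
eta = (630.1 / 780.3) * 100 = 80.75 %
Therefore the pump efficiency = 80.75 %.


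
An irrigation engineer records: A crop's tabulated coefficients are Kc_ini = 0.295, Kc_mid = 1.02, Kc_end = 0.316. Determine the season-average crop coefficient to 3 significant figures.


Approach: apply a simple seasonal average, Kc_avg = (Kc_ini + Kc_mid + Kc_end)/3.
Kc_avg = (0.295 + 1.02 + 0.316)/3 = 0.544
Therefore the season-average crop coefficient = 0.544.


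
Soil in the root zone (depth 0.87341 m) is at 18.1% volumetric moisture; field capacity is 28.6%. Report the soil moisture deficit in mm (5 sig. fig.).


Approach: apply the soil moisture deficit relation, SMD = (FC - theta)/100 * depth * 1000.
SMD = (28.6 - 18.1)/100 * 0.87341 * 1000 = 91.708 mm
Therefore the soil moisture deficit = 91.708 mm.


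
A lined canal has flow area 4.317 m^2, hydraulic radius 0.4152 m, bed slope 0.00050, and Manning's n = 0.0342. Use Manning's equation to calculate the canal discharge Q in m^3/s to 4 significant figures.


Approach: apply Manning's equation, Q = (1/n)*A*R^(2/3)*S^(1/2).
Q = (1/0.0342) * 4.317 * 0.4152^(2/3) * 0.00050^(1/2) = 1.571 m^3/s
Therefore the canal discharge Q = 1.571 m^3/s.


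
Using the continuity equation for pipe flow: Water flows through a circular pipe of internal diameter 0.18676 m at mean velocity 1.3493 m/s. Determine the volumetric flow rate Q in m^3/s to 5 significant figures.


Approach: apply the continuity equation for pipe flow, Q = A * v with A = pi*(D/2)^2.
A = pi*(0.18676/2)^2 = 0.02739414 m^2
Q = 0.02739414 * 1.3493 = 0.036963 m^3/s
Therefore the volumetric flow rate Q = 0.036963 m^3/s.


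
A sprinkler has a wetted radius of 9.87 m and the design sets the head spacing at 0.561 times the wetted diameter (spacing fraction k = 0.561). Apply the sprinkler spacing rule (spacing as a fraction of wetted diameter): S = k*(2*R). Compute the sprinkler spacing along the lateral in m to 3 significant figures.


S = 0.561 * (2 * 9.87) = 11.1 m
Therefore the sprinkler spacing along the lateral = 11.1 m.


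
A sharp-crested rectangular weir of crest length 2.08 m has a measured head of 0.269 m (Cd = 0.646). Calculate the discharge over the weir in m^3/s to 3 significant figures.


Approach: apply the rectangular weir equation, Q = (2/3)*Cd*L*sqrt(2g)*H^1.5.
Q = (2/3)*0.646*2.08*sqrt(2*9.81)*0.269^1.5 = 0.554 m^3/s
Therefore the discharge over the weir = 0.554 m^3/s.


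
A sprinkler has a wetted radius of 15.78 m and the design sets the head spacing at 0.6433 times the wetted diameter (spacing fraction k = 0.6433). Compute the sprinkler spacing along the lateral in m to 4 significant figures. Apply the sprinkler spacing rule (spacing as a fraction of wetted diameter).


Approach: apply the sprinkler spacing rule (spacing as a fraction of wetted diameter), S = k*(2*R).
S = 0.6433 * (2 * 15.78) = 20.30 m
Therefore the sprinkler spacing along the lateral = 20.30 m.


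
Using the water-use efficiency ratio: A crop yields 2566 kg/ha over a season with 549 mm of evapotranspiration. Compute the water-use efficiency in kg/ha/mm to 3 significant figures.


Approach: apply the water-use efficiency ratio, WUE = yield/ET.
WUE = 2566 / 549 = 4.67 kg/ha/mm
Therefore the water-use efficiency = 4.67 kg/ha/mm.


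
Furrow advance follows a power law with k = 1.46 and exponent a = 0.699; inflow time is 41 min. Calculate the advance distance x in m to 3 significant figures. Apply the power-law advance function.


Approach: apply the power-law advance function, x = k*t^a.
x = 1.46 * 41^0.699 = 19.6 m
Therefore the advance distance x = 19.6 m.


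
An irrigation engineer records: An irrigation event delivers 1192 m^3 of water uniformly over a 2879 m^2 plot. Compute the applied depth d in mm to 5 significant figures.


Approach: apply depth from volume over area, d = (V/A)*1000.
d = (1192 / 2879) * 1000 = 414.03 mm
Therefore the applied depth d = 414.03 mm.


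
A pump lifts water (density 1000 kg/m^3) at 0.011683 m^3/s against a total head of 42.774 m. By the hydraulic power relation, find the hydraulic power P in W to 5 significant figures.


Approach: apply the hydraulic power relation, P = rho*g*Q*H.
P = 1000 * 9.81 * 0.011683 * 42.774 = 4902.3 W
Therefore the hydraulic power P = 4902.3 W.


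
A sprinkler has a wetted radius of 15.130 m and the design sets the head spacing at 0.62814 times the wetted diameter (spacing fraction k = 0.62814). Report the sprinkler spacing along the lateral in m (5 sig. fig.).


Approach: apply the sprinkler spacing rule (spacing as a fraction of wetted diameter), S = k*(2*R).
S = 0.62814 * (2 * 15.130) = 19.008 m
Therefore the sprinkler spacing along the lateral = 19.008 m.


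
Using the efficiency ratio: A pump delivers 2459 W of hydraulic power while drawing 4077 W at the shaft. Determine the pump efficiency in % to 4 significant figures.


Approach: apply the efficiency ratio, eta = (P_out/P_in)*100.
eta = (2459 / 4077) * 100 = 60.31 %
Therefore the pump efficiency = 60.31 %.


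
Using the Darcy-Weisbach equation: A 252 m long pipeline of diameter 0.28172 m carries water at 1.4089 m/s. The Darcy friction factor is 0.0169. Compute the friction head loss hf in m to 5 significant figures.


Approach: apply the Darcy-Weisbach equation, hf = f*(L/D)*(v^2/(2g)).
hf = 0.0169 * (252/0.28172) * (1.4089^2 / (2*9.81))
hf = 1.5294 m
Therefore the friction head loss hf = 1.5294 m.


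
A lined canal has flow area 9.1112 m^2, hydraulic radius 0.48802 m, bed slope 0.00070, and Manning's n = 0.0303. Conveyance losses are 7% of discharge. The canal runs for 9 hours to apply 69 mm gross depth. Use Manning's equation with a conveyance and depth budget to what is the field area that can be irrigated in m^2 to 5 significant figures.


Approach: apply Manning's equation with a conveyance and depth budget, Q = (1/n)*A*R^(2/3)*S^(1/2); Q_field = Q*(1-loss); Area = Q_field*t/(d/1000).
Step 1 — canal discharge (Manning's equation):
  Q = (1/0.0303) * 9.1112 * 0.48802^(2/3) * 0.00070^(1/2) = 4.931440 m^3/s
Step 2 — delivered flow: Q_field = 4.931440*(1 - 7/100) = 4.586239 m^3/s
Step 3 — volume delivered: V = 4.586239 * 9*3600 = 148594.1 m^3
Step 4 — area served: A = V / (depth/1000) = 148594.1 / 0.069 = 2153500 m^2
Therefore the field area that can be irrigated = 2153500 m^2.


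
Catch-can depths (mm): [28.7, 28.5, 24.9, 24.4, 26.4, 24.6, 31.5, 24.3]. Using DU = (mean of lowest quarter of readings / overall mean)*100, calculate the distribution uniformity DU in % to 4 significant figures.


sorted lowest 2 of 8: [24.3, 24.4] -> mean = 24.3500 mm
overall mean = 26.6625 mm
DU = (24.3500/26.6625)*100 = 91.33 %
Therefore the distribution uniformity DU = 91.33 %.


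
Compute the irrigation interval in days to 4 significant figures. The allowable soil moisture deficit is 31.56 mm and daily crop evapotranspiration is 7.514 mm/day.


Approach: apply the irrigation interval relation, interval = SMD / ETc.
interval = 31.56 / 7.514 = 4.200 days
Therefore the irrigation interval = 4.200 days.


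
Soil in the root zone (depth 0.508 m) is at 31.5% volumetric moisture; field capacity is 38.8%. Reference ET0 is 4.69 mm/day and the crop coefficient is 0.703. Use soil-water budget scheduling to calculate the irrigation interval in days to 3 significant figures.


Approach: apply soil-water budget scheduling, SMD = (FC-theta)/100*depth*1000; ETc = ET0*Kc; interval = SMD/ETc.
Step 1 — soil moisture deficit:
  SMD = (38.8 - 31.5)/100 * 0.508 * 1000 = 37.084 mm
Step 2 — daily crop ET (ETc = ET0*Kc):
  ETc = 4.69 * 0.703 = 3.2971 mm/day
Step 3 — irrigation interval (SMD/ETc):
  interval = 37.084 / 3.2971 = 11.2 days
Therefore the irrigation interval = 11.2 days.


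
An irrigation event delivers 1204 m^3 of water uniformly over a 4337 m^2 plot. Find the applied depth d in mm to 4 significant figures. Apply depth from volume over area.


Approach: apply depth from volume over area, d = (V/A)*1000.
d = (1204 / 4337) * 1000 = 277.6 mm
Therefore the applied depth d = 277.6 mm.


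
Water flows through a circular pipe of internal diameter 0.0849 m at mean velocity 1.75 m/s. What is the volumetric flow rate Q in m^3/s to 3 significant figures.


Approach: apply the continuity equation for pipe flow, Q = A * v with A = pi*(D/2)^2.
A = pi*(0.0849/2)^2 = 0.0056612 m^2
Q = 0.0056612 * 1.75 = 0.00991 m^3/s
Therefore the volumetric flow rate Q = 0.00991 m^3/s.


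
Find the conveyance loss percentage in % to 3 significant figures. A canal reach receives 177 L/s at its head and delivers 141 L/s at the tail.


Approach: apply the conveyance loss ratio, loss% = ((Q_head - Q_tail)/Q_head)*100.
loss = ((177 - 141)/177)*100 = 20.3 %
Therefore the conveyance loss percentage = 20.3 %.


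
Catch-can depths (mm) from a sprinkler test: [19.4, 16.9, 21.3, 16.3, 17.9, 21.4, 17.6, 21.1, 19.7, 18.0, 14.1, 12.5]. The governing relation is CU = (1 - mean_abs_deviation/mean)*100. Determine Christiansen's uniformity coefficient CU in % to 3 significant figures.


mean = 18.017 mm
mean |d_i - mean| = 2.1361 mm
CU = (1 - 2.1361/18.017)*100 = 88.1 %
Therefore Christiansen's uniformity coefficient CU = 88.1 %.


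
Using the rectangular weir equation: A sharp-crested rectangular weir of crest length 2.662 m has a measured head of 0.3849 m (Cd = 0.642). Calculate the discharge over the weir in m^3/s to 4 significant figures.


Approach: apply the rectangular weir equation, Q = (2/3)*Cd*L*sqrt(2g)*H^1.5.
Q = (2/3)*0.642*2.662*sqrt(2*9.81)*0.3849^1.5 = 1.205 m^3/s
Therefore the discharge over the weir = 1.205 m^3/s.


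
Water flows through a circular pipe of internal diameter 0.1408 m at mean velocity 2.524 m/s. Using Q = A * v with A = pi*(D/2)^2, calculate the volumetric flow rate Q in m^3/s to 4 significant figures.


A = pi*(0.1408/2)^2 = 0.0155702 m^2
Q = 0.0155702 * 2.524 = 0.03930 m^3/s
Therefore the volumetric flow rate Q = 0.03930 m^3/s.


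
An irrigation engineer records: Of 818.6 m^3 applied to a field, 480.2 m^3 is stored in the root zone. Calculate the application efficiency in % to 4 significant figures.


Approach: apply the application efficiency ratio, Ea = (stored/applied)*100.
Ea = (480.2/818.6)*100 = 58.66 %
Therefore the application efficiency = 58.66 %.


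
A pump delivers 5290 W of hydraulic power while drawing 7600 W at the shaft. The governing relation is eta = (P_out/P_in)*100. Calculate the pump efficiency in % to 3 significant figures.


eta = (5290 / 7600) * 100 = 69.6 %
Therefore the pump efficiency = 69.6 %.


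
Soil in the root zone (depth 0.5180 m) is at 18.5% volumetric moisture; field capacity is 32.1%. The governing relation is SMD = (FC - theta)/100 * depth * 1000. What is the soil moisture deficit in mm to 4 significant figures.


SMD = (32.1 - 18.5)/100 * 0.5180 * 1000 = 70.45 mm
Therefore the soil moisture deficit = 70.45 mm.


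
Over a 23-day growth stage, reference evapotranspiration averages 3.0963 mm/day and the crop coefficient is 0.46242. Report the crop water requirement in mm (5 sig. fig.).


Approach: apply the crop water requirement relation, CWR = ET0 * Kc * days.
CWR = 3.0963 * 0.46242 * 23 = 32.931 mm
Therefore the crop water requirement = 32.931 mm.


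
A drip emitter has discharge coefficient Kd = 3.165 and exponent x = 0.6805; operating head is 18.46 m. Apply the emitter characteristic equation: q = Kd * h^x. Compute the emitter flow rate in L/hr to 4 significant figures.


q = 3.165 * 18.46^0.6805 = 23.02 L/hr
Therefore the emitter flow rate = 23.02 L/hr.


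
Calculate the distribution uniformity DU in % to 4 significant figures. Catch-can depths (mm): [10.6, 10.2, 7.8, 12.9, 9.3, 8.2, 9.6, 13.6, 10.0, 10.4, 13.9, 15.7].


Approach: apply the low-quarter distribution uniformity, DU = (mean of lowest quarter of readings / overall mean)*100.
sorted lowest 3 of 12: [7.8, 8.2, 9.3] -> mean = 8.43333 mm
overall mean = 11.0167 mm
DU = (8.43333/11.0167)*100 = 76.55 %
Therefore the distribution uniformity DU = 76.55 %.


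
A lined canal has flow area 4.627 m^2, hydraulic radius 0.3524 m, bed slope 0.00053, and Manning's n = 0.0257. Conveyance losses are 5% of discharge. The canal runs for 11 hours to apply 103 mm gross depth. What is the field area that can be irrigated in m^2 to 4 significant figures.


Approach: apply Manning's equation with a conveyance and depth budget, Q = (1/n)*A*R^(2/3)*S^(1/2); Q_field = Q*(1-loss); Area = Q_field*t/(d/1000).
Step 1 — canal discharge (Manning's equation):
  Q = (1/0.0257) * 4.627 * 0.3524^(2/3) * 0.00053^(1/2) = 2.06789 m^3/s
Step 2 — delivered flow: Q_field = 2.06789*(1 - 5/100) = 1.96450 m^3/s
Step 3 — volume delivered: V = 1.96450 * 11*3600 = 77794.2 m^3
Step 4 — area served: A = V / (depth/1000) = 77794.2 / 0.103 = 755300 m^2
Therefore the field area that can be irrigated = 755300 m^2.


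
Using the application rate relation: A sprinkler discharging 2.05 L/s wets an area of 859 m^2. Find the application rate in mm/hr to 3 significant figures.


Approach: apply the application rate relation, rate = (Q/A)*3600.
rate = (2.05 / 859) * 3600 = 8.59 mm/hr
Therefore the application rate = 8.59 mm/hr.


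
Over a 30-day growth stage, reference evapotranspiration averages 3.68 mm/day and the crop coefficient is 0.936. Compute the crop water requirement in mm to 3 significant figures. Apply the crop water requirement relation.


Approach: apply the crop water requirement relation, CWR = ET0 * Kc * days.
CWR = 3.68 * 0.936 * 30 = 103 mm
Therefore the crop water requirement = 103 mm.


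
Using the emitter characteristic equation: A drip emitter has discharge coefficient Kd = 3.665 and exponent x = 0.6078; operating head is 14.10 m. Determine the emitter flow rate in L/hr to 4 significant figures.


Approach: apply the emitter characteristic equation, q = Kd * h^x.
q = 3.665 * 14.10^0.6078 = 18.30 L/hr
Therefore the emitter flow rate = 18.30 L/hr.


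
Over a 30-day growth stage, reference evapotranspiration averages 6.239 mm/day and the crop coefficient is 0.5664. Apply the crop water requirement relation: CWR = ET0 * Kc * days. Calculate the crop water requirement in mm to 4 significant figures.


CWR = 6.239 * 0.5664 * 30 = 106.0 mm
Therefore the crop water requirement = 106.0 mm.


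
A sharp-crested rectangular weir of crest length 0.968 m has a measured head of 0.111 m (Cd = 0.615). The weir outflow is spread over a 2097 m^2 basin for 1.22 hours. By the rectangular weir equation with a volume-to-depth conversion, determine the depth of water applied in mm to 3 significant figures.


Approach: apply the rectangular weir equation with a volume-to-depth conversion, Q = (2/3)*Cd*L*sqrt(2g)*H^1.5; d = Q*t/A * 1000.
Step 1 — weir discharge:
  Q = (2/3)*0.615*0.968*sqrt(2*9.81)*0.111^1.5 = 0.065012 m^3/s
Step 2 — volume: V = 0.065012 * 1.22*3600 = 285.53 m^3
Step 3 — depth: d = V/A * 1000 = 285.53/2097 * 1000 = 136 mm
Therefore the depth of water applied = 136 mm.


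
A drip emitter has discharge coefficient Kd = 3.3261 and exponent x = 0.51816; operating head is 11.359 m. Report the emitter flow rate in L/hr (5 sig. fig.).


Approach: apply the emitter characteristic equation, q = Kd * h^x.
q = 3.3261 * 11.359^0.51816 = 11.716 L/hr
Therefore the emitter flow rate = 11.716 L/hr.


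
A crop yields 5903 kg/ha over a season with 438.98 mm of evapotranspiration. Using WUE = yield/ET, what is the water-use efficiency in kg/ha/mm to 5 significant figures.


WUE = 5903 / 438.98 = 13.447 kg/ha/mm
Therefore the water-use efficiency = 13.447 kg/ha/mm.


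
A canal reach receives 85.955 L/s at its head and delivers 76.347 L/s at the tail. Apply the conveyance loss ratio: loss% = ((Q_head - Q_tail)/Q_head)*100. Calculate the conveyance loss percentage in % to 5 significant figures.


loss = ((85.955 - 76.347)/85.955)*100 = 11.178 %
Therefore the conveyance loss percentage = 11.178 %.
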